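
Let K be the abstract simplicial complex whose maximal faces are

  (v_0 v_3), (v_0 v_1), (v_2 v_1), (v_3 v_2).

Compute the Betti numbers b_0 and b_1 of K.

Order the vertices as v_0 < v_1 < v_2 < v_3. Listing each simplex with vertices in this order, K has dimension 1 with simplices:

  0-simplices (4): [v_0], [v_1], [v_2], [v_3]
  1-simplices (4): [v_0,v_1], [v_0,v_3], [v_1,v_2], [v_2,v_3]

giving chain groups C_0 ≅ Z^4, C_1 ≅ Z^4.

The boundary map ∂_1: C_1 → C_0 is given by ∂[p,q] = [q] − [p]. For instance
  ∂[v_2,v_3] = [v_3] − [v_2].
The resulting 4×4 matrix has rank 3, and its Smith normal form has invariant factors (1,1,1).

Now H_k = ker ∂_k / im ∂_{k+1}, so:

  H_0: rank C_0 − rank ∂_1 = 4 − 3 = 1, and the invariant factors of ∂_1 are all 1, so H_0 ≅ Z.
  H_1: rank ker ∂_1 − rank ∂_2 = (4 − 3) − 0 = 1, and there is no ∂_2, so H_1 ≅ Z.

Hence the Betti numbers are b_0 = 1, b_1 = 1.

b_0 = 1, b_1 = 1.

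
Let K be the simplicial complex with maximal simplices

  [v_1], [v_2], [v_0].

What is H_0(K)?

Take the total order v_0 < v_1 < v_2 on the vertex set. Then K (dimension 0) consists of the simplices:

  0-simplices (3): [v_0], [v_1], [v_2]

Hence C_0 ≅ Z^3.

Now H_k = ker ∂_k / im ∂_{k+1}, so:

  H_0: rank C_0 − rank ∂_1 = 3 − 0 = 3, and there is no ∂_1, so H_0 ≅ Z^3.

H_0 ≅ Z^3.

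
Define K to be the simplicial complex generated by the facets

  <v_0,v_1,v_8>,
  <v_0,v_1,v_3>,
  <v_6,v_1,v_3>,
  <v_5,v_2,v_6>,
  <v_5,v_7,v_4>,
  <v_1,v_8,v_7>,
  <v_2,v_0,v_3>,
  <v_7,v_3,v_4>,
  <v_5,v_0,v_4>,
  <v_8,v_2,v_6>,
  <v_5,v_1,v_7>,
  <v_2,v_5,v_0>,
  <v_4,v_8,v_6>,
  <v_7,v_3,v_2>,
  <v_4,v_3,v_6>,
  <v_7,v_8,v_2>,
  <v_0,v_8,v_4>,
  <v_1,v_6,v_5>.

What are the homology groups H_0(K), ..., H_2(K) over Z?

Fix the vertex order v_0 < v_1 < v_2 < v_3 < v_4 < v_5 < v_6 < v_7 < v_8 and write every simplex with vertices in increasing order. Then dim K = 2 and the simplices of K are:

  0-simplices (9): [v_0], [v_1], [v_2], [v_3], [v_4], [v_5], [v_6], [v_7], [v_8]
  1-simplices (27): (27 of them)
  2-simplices (18): (18 of them)

so the chain groups are C_0 ≅ Z^9, C_1 ≅ Z^27, C_2 ≅ Z^18.

∂_1: C_1 → C_0 is given by ∂[p,q] = [q] − [p]. For instance
  ∂[v_0,v_1] = [v_1] − [v_0].
As a 9×27 matrix over Z this has rank 8, with invariant factors (1,1,1,1,1,1,1,1).

The boundary map ∂_2: C_2 → C_1 maps a triangle to the signed sum of its edges. For instance
  ∂[v_4,v_5,v_7] = [v_5,v_7] − [v_4,v_7] + [v_4,v_5],
  ∂[v_1,v_5,v_6] = [v_5,v_6] − [v_1,v_6] + [v_1,v_5].
As a 27×18 matrix over Z this has rank 17, with invariant factors (1,1,1,1,1,1,1,1,1,1,1,1,1,1,1,1,1).

Computing H_k = (kernel of ∂_k) / (image of ∂_{k+1}):

  H_0: rank C_0 − rank ∂_1 = 9 − 8 = 1, and the invariant factors of ∂_1 are all 1, so H_0 = Z.
  H_1: rank ker ∂_1 − rank ∂_2 = (27 − 8) − 17 = 2, and the invariant factors of ∂_2 are all 1, so H_1 = Z^2.
  H_2: rank ker ∂_2 − rank ∂_3 = (18 − 17) − 0 = 1, and there is no ∂_3, so H_2 = Z.

As a check, the Euler characteristic is 9 − 27 + 18 = 0, which agrees with 1 − 2 + 1 = 0.

H_0 = Z,  H_1 = Z^2,  H_2 = Z.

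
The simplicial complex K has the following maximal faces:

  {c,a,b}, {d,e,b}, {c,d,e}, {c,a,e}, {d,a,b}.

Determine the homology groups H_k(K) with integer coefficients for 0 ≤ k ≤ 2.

We work with the vertex ordering a < b < c < d < e. The simplices of K, each written with vertices in increasing order, are:

  0-simplices (5): a, b, c, d, e
  1-simplices (10): ab, ac, ad, ae, bc, bd, be, cd, ce, de
  2-simplices (5): abc, abd, ace, bde, cde

giving chain groups C_0 ≅ Z^5, C_1 ≅ Z^10, C_2 ≅ Z^5.

∂_1: C_1 → C_0 is given by ∂[p,q] = [q] − [p].
As a 5×10 matrix over Z this has rank 4, with invariant factors (1,1,1,1).

∂_2: C_2 → C_1 maps a triangle to the signed sum of its edges. For instance
  ∂bde = de − be + bd,
  ∂abc = bc − ac + ab.
The resulting 10×5 matrix has rank 5, and its Smith normal form has invariant factors (1,1,1,1,1).

Reading off H_k = ker ∂_k / im ∂_{k+1}:

  H_0: rank C_0 − rank ∂_1 = 5 − 4 = 1, and the invariant factors of ∂_1 are all 1, so H_0 ≅ Z.
  H_1: rank ker ∂_1 − rank ∂_2 = (10 − 4) − 5 = 1, and the invariant factors of ∂_2 are all 1, so H_1 ≅ Z.
  H_2: rank ker ∂_2 − rank ∂_3 = (5 − 5) − 0 = 0, and there is no ∂_3, so H_2 ≅ 0.

H_0 ≅ Z,  H_1 ≅ Z,  H_2 = 0.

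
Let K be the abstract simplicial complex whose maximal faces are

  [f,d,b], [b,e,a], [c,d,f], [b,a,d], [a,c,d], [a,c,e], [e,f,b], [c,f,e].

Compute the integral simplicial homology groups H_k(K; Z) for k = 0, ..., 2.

Take the total order a < b < c < d < e < f on the vertex set. Then K (dimension 2) consists of the simplices:

  0-simplices (6): a, b, c, d, e, f
  1-simplices (12): ab, ac, ad, ae, bd, be, bf, cd, ce, cf, df, ef
  2-simplices (8): abd, abe, acd, ace, bdf, bef, cdf, cef

giving chain groups C_0 ≅ Z^6, C_1 ≅ Z^12, C_2 ≅ Z^8.

Boundary ∂_1: C_1 → C_0 maps an edge to its endpoints' difference, ∂[p,q] = q − p.
The resulting 6×12 matrix has rank 5, and its Smith normal form has invariant factors (1,1,1,1,1).

∂_2: C_2 → C_1 sends each 2-simplex [p,q,r] to [q,r] − [p,r] + [p,q]. For instance
  ∂bdf = df − bf + bd,
  ∂cdf = df − cf + cd.
As a 12×8 matrix over Z this has rank 7, with invariant factors (1,1,1,1,1,1,1).

Now H_k = ker ∂_k / im ∂_{k+1}, so:

  H_0: rank C_0 − rank ∂_1 = 6 − 5 = 1, and the invariant factors of ∂_1 are all 1, so H_0 = Z.
  H_1: rank ker ∂_1 − rank ∂_2 = (12 − 5) − 7 = 0, and the invariant factors of ∂_2 are all 1, so H_1 = 0.
  H_2: rank ker ∂_2 − rank ∂_3 = (8 − 7) − 0 = 1, and there is no ∂_3, so H_2 = Z.

As a check, the Euler characteristic is 6 − 12 + 8 = 2, which agrees with 1 − 0 + 1 = 2.

H_0 ≅ Z,  H_1 = 0,  H_2 ≅ Z.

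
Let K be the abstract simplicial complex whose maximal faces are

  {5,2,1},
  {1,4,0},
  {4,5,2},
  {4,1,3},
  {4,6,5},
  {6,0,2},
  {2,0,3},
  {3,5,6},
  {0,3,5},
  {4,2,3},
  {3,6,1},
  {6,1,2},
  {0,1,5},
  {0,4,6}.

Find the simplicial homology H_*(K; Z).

We work with the vertex ordering 0 < 1 < 2 < 3 < 4 < 5 < 6. The simplices of K, each written with vertices in increasing order, are:

  0-simplices (7): [0], [1], [2], [3], [4], [5], [6]
  1-simplices (21): [0,1], [0,2], [0,3], [0,4], [0,5], [0,6], [1,2], [1,3], [1,4], [1,5], [1,6], [2,3], [2,4], [2,5], [2,6], [3,4], [3,5], [3,6], [4,5], [4,6], [5,6]
  2-simplices (14): [0,1,4], [0,1,5], [0,2,3], [0,2,6], [0,3,5], [0,4,6], [1,2,5], [1,2,6], [1,3,4], [1,3,6], [2,3,4], [2,4,5], [3,5,6], [4,5,6]

giving chain groups C_0 ≅ Z^7, C_1 ≅ Z^21, C_2 ≅ Z^14.

The boundary map ∂_1: C_1 → C_0 is given by ∂[p,q] = [q] − [p].
The resulting 7×21 matrix has rank 6, and its Smith normal form has invariant factors (1,1,1,1,1,1).

Boundary ∂_2: C_2 → C_1 maps a triangle to the signed sum of its edges. For instance
  ∂[0,3,5] = [3,5] − [0,5] + [0,3],
  ∂[0,2,6] = [2,6] − [0,6] + [0,2].
The resulting 21×14 matrix has rank 13, and its Smith normal form has invariant factors (1,1,1,1,1,1,1,1,1,1,1,1,1).

From H_k ≅ ker(∂_k) / im(∂_{k+1}) we obtain:

  H_0: rank C_0 − rank ∂_1 = 7 − 6 = 1, and the invariant factors of ∂_1 are all 1, so H_0 ≅ Z.
  H_1: rank ker ∂_1 − rank ∂_2 = (21 − 6) − 13 = 2, and the invariant factors of ∂_2 are all 1, so H_1 ≅ Z^2.
  H_2: rank ker ∂_2 − rank ∂_3 = (14 − 13) − 0 = 1, and there is no ∂_3, so H_2 ≅ Z.

As a check, the Euler characteristic is 7 − 21 + 14 = 0, which agrees with 1 − 2 + 1 = 0.
(K is a triangulation of the torus T^2.)

H_0 = Z,  H_1 = Z^2,  H_2 = Z.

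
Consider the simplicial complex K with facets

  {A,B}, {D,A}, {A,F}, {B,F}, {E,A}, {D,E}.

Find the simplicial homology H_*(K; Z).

H_0 = Z,  H_1 = Z^2.

K has 5 vertices, 6 edges.
rank ∂_0 = 0, rank ∂_1 = 4 ⇒ b_0 = 5 − 0 − 4 = 1; all invariant factors of ∂_1 are 1 so no torsion. So H_0 ≅ Z.
rank ∂_1 = 4, rank ∂_2 = 0 ⇒ b_1 = 6 − 4 − 0 = 2. So H_1 ≅ Z^2.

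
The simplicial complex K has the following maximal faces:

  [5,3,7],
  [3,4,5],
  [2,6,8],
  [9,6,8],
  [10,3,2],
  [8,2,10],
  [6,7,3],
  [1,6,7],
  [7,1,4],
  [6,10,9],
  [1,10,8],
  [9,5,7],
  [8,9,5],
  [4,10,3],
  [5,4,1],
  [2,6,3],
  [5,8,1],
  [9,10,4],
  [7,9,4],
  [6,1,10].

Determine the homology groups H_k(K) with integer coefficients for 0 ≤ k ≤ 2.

Fix the vertex order 1 < 2 < 3 < 4 < 5 < 6 < 7 < 8 < 9 < 10 and write every simplex with vertices in increasing order. Then dim K = 2 and the simplices of K are:

  0-simplices (10): [1], [2], [3], [4], [5], [6], [7], [8], [9], [10]
  1-simplices (30): (30 of them)
  2-simplices (20): (20 of them)

Hence C_0 ≅ Z^10, C_1 ≅ Z^30, C_2 ≅ Z^20.

The boundary map ∂_1: C_1 → C_0 is given by ∂[p,q] = [q] − [p]. For instance
  ∂[3,10] = [10] − [3].
As a 10×30 matrix over Z this has rank 9, with invariant factors (1,1,1,1,1,1,1,1,1).

Boundary ∂_2: C_2 → C_1 sends each 2-simplex [p,q,r] to [q,r] − [p,r] + [p,q]. For instance
  ∂[2,8,10] = [8,10] − [2,10] + [2,8],
  ∂[1,6,10] = [6,10] − [1,10] + [1,6].
This gives a 30×20 integer matrix of rank 20; reducing to Smith normal form yields diagonal entries (1,1,1,1,1,1,1,1,1,1,1,1,1,1,1,1,1,1,1,2).

Reading off H_k = ker ∂_k / im ∂_{k+1}:

  H_0: rank C_0 − rank ∂_1 = 10 − 9 = 1, and the invariant factors of ∂_1 are all 1, so H_0 = Z.
  H_1: rank ker ∂_1 − rank ∂_2 = (30 − 9) − 20 = 1, and ∂_2 has invariant factor 2 > 1, so H_1 = Z ⊕ Z_2.
  H_2: rank ker ∂_2 − rank ∂_3 = (20 − 20) − 0 = 0, and there is no ∂_3, so H_2 = 0.

(K is a triangulation of the Klein bottle.)

H_0 ≅ Z,  H_1 ≅ Z ⊕ Z_2,  H_2 = 0.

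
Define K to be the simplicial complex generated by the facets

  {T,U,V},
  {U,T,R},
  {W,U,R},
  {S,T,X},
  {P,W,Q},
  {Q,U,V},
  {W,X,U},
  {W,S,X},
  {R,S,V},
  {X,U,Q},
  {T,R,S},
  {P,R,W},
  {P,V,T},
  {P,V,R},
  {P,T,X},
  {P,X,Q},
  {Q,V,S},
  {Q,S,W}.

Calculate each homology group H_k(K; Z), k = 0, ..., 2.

H_0 = Z,  H_1 = Z ⊕ Z/2Z,  H_2 = 0.

Fix the vertex order P < Q < R < S < T < U < V < W < X and write every simplex with vertices in increasing order. Then dim K = 2 and the simplices of K are:

  0-simplices (9): P, Q, R, S, T, U, V, W, X
  1-simplices (27): PQ, PR, PT, PV, PW, PX, QS, QU, QV, QW, QX, RS, RT, RU, RV, RW, ST, SV, SW, SX, TU, TV, TX, UV, UW, UX, WX
  2-simplices (18): PQW, PQX, PRV, PRW, PTV, PTX, QSV, QSW, QUV, QUX, RST, RSV, RTU, RUW, STX, SWX, TUV, UWX

so the chain groups are C_0 ≅ Z^9, C_1 ≅ Z^27, C_2 ≅ Z^18.

The boundary map ∂_1: C_1 → C_0 maps an edge to its endpoints' difference, ∂[p,q] = q − p. For instance
  ∂PT = T − P.
The 9×27 boundary matrix has rank 8 and Smith normal form diag(1,1,1,1,1,1,1,1).

Boundary ∂_2: C_2 → C_1 maps a triangle to the signed sum of its edges. For instance
  ∂QSV = SV − QV + QS,
  ∂PTV = TV − PV + PT.
As a 27×18 matrix over Z this has rank 18, with invariant factors (1,1,1,1,1,1,1,1,1,1,1,1,1,1,1,1,1,2).

Computing H_k = (kernel of ∂_k) / (image of ∂_{k+1}):

  H_0: rank C_0 − rank ∂_1 = 9 − 8 = 1, and the invariant factors of ∂_1 are all 1, so H_0 ≅ Z.
  H_1: rank ker ∂_1 − rank ∂_2 = (27 − 8) − 18 = 1, and ∂_2 has invariant factor 2 > 1, so H_1 ≅ Z ⊕ Z/2Z.
  H_2: rank ker ∂_2 − rank ∂_3 = (18 − 18) − 0 = 0, and there is no ∂_3, so H_2 ≅ 0.

As a check, the Euler characteristic is 9 − 27 + 18 = 0, which agrees with 1 − 1 + 0 = 0.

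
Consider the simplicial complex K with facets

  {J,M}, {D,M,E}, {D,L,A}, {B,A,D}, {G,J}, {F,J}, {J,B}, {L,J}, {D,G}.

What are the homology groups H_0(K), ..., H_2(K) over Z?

H_0 ≅ Z,  H_1 ≅ Z^3,  H_2 = 0.

Order the vertices as A < B < D < E < F < G < J < L < M. Listing each simplex with vertices in this order, K has dimension 2 with simplices:

  0-simplices (9): A, B, D, E, F, G, J, L, M
  1-simplices (14): AB, AD, AL, BD, BJ, DE, DG, DL, DM, EM, FJ, GJ, JL, JM
  2-simplices (3): ABD, ADL, DEM

giving chain groups C_0 ≅ Z^9, C_1 ≅ Z^14, C_2 ≅ Z^3.

Boundary ∂_1: C_1 → C_0 maps an edge to its endpoints' difference, ∂[p,q] = q − p. For instance
  ∂EM = M − E.
As a 9×14 matrix over Z this has rank 8, with invariant factors (1,1,1,1,1,1,1,1).

∂_2: C_2 → C_1 acts by ∂[p,q,r] = [q,r] − [p,r] + [p,q]. For instance
  ∂ABD = BD − AD + AB,
  ∂ADL = DL − AL + AD.
As a 14×3 matrix over Z this has rank 3, with invariant factors (1,1,1).

From H_k ≅ ker(∂_k) / im(∂_{k+1}) we obtain:

  H_0: rank C_0 − rank ∂_1 = 9 − 8 = 1, and the invariant factors of ∂_1 are all 1, so H_0 ≅ Z.
  H_1: rank ker ∂_1 − rank ∂_2 = (14 − 8) − 3 = 3, and the invariant factors of ∂_2 are all 1, so H_1 ≅ Z^3.
  H_2: rank ker ∂_2 − rank ∂_3 = (3 − 3) − 0 = 0, and there is no ∂_3, so H_2 ≅ 0.

As a check, the Euler characteristic is 9 − 14 + 3 = -2, which agrees with 1 − 3 + 0 = -2.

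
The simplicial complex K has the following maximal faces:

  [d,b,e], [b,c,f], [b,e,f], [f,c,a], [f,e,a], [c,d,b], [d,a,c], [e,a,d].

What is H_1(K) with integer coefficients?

Take the total order a < b < c < d < e < f on the vertex set. Then K (dimension 2) consists of the simplices:

  0-simplices (6): a, b, c, d, e, f
  1-simplices (12): ac, ad, ae, af, bc, bd, be, bf, cd, cf, de, ef
  2-simplices (8): acd, acf, ade, aef, bcd, bcf, bde, bef

Hence C_0 ≅ Z^6, C_1 ≅ Z^12, C_2 ≅ Z^8.

The boundary map ∂_1: C_1 → C_0 maps an edge to its endpoints' difference, ∂[p,q] = q − p.
The resulting 6×12 matrix has rank 5, and its Smith normal form has invariant factors (1,1,1,1,1).

∂_2: C_2 → C_1 acts by ∂[p,q,r] = [q,r] − [p,r] + [p,q]. For instance
  ∂bef = ef − bf + be,
  ∂ade = de − ae + ad.
The resulting 12×8 matrix has rank 7, and its Smith normal form has invariant factors (1,1,1,1,1,1,1).

Computing H_k = (kernel of ∂_k) / (image of ∂_{k+1}):

  H_1: rank ker ∂_1 − rank ∂_2 = (12 − 5) − 7 = 0, and the invariant factors of ∂_2 are all 1, so H_1 ≅ 0.

H_1 ≅ 0.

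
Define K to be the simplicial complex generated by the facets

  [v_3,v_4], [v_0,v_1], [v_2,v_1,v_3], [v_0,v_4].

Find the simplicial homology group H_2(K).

Order the vertices as v_0 < v_1 < v_2 < v_3 < v_4. Listing each simplex with vertices in this order, K has dimension 2 with simplices:

  0-simplices (5): [v_0], [v_1], [v_2], [v_3], [v_4]
  1-simplices (6): [v_0,v_1], [v_0,v_4], [v_1,v_2], [v_1,v_3], [v_2,v_3], [v_3,v_4]
  2-simplices (1): [v_1,v_2,v_3]

so the chain groups are C_0 ≅ Z^5, C_1 ≅ Z^6, C_2 ≅ Z^1.

The boundary map ∂_1: C_1 → C_0 sends each edge [p,q] (with p < q) to q − p.
This gives a 5×6 integer matrix of rank 4; reducing to Smith normal form yields diagonal entries (1,1,1,1).

The boundary map ∂_2: C_2 → C_1 maps a triangle to the signed sum of its edges. For instance
  ∂[v_1,v_2,v_3] = [v_2,v_3] − [v_1,v_3] + [v_1,v_2].
The resulting 6×1 matrix has rank 1, and its Smith normal form has invariant factors (1).

Computing H_k = (kernel of ∂_k) / (image of ∂_{k+1}):

  H_2: rank ker ∂_2 − rank ∂_3 = (1 − 1) − 0 = 0, and there is no ∂_3, so H_2 = 0.

H_2 ≅ 0.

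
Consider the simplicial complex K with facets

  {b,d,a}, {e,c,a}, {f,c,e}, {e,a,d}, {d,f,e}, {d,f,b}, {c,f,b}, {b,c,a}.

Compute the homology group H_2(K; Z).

H_2 ≅ Z.

K has 6 vertices, 12 edges, 8 triangles.
rank ∂_2 = 7, rank ∂_3 = 0 ⇒ b_2 = 8 − 7 − 0 = 1. So H_2 = Z.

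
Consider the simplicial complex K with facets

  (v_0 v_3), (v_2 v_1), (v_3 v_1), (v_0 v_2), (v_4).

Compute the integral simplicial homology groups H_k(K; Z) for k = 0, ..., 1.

H_0 = Z^2,  H_1 = Z.

We work with the vertex ordering v_0 < v_1 < v_2 < v_3 < v_4. The simplices of K, each written with vertices in increasing order, are:

  0-simplices (5): [v_0], [v_1], [v_2], [v_3], [v_4]
  1-simplices (4): [v_0,v_2], [v_0,v_3], [v_1,v_2], [v_1,v_3]

Hence C_0 ≅ Z^5, C_1 ≅ Z^4.

Boundary ∂_1: C_1 → C_0 sends each edge [p,q] (with p < q) to q − p.
The resulting 5×4 matrix has rank 3, and its Smith normal form has invariant factors (1,1,1).

Computing H_k = (kernel of ∂_k) / (image of ∂_{k+1}):

  H_0: rank C_0 − rank ∂_1 = 5 − 3 = 2, and the invariant factors of ∂_1 are all 1, so H_0 ≅ Z^2.
  H_1: rank ker ∂_1 − rank ∂_2 = (4 − 3) − 0 = 1, and there is no ∂_2, so H_1 ≅ Z.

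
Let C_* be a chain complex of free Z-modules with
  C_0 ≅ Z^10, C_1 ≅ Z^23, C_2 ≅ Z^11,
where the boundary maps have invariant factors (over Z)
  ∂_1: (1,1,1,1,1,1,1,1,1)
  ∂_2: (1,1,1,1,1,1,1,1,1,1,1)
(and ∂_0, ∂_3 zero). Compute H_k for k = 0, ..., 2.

H_0: b_0 = 10 − 0 − 9 = 1; torsion from ∂_1 factors > 1: none. So H_0 ≅ Z.
H_1: b_1 = 23 − 9 − 11 = 3; torsion from ∂_2 factors > 1: none. So H_1 ≅ Z^3.
H_2: b_2 = 11 − 11 − 0 = 0; torsion from ∂_3 factors > 1: none. So H_2 ≅ 0.

H_0 ≅ Z,  H_1 ≅ Z^3,  H_2 = 0.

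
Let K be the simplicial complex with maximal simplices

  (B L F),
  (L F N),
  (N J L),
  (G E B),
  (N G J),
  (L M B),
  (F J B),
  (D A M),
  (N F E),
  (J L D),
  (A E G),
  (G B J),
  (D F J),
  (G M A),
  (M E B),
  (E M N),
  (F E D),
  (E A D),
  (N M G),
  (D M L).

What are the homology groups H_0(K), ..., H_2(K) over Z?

H_0 ≅ Z,  H_1 ≅ Z ⊕ Z/2,  H_2 = 0.

We work with the vertex ordering A < B < D < E < F < G < J < L < M < N. The simplices of K, each written with vertices in increasing order, are:

  0-simplices (10): A, B, D, E, F, G, J, L, M, N
  1-simplices (30): AD, AE, AG, AM, BE, BF, BG, BJ, BL, BM, DE, DF, DJ, DL, DM, EF, EG, EM, EN, FJ, FL, FN, GJ, GM, GN, JL, JN, LM, LN, MN
  2-simplices (20): ADE, ADM, AEG, AGM, BEG, BEM, BFJ, BFL, BGJ, BLM, DEF, DFJ, DJL, DLM, EFN, EMN, FLN, GJN, GMN, JLN

giving chain groups C_0 ≅ Z^10, C_1 ≅ Z^30, C_2 ≅ Z^20.

∂_1: C_1 → C_0 is given by ∂[p,q] = [q] − [p]. For instance
  ∂AM = M − A.
This gives a 10×30 integer matrix of rank 9; reducing to Smith normal form yields diagonal entries (1,1,1,1,1,1,1,1,1).

∂_2: C_2 → C_1 acts by ∂[p,q,r] = [q,r] − [p,r] + [p,q]. For instance
  ∂AGM = GM − AM + AG,
  ∂BFL = FL − BL + BF.
This gives a 30×20 integer matrix of rank 20; reducing to Smith normal form yields diagonal entries (1,1,1,1,1,1,1,1,1,1,1,1,1,1,1,1,1,1,1,2).

Now H_k = ker ∂_k / im ∂_{k+1}, so:

  H_0: rank C_0 − rank ∂_1 = 10 − 9 = 1, and the invariant factors of ∂_1 are all 1, so H_0 = Z.
  H_1: rank ker ∂_1 − rank ∂_2 = (30 − 9) − 20 = 1, and ∂_2 has invariant factor 2 > 1, so H_1 = Z ⊕ Z/2.
  H_2: rank ker ∂_2 − rank ∂_3 = (20 − 20) − 0 = 0, and there is no ∂_3, so H_2 = 0.

(K is a triangulation of the Klein bottle.)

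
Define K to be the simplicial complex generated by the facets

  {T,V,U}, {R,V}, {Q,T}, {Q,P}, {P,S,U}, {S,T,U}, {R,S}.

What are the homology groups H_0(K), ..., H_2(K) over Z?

Fix the vertex order P < Q < R < S < T < U < V and write every simplex with vertices in increasing order. Then dim K = 2 and the simplices of K are:

  0-simplices (7): P, Q, R, S, T, U, V
  1-simplices (11): PQ, PS, PU, QT, RS, RV, ST, SU, TU, TV, UV
  2-simplices (3): PSU, STU, TUV

so the chain groups are C_0 ≅ Z^7, C_1 ≅ Z^11, C_2 ≅ Z^3.

The boundary map ∂_1: C_1 → C_0 is given by ∂[p,q] = [q] − [p]. For instance
  ∂TU = U − T.
The resulting 7×11 matrix has rank 6, and its Smith normal form has invariant factors (1,1,1,1,1,1).

The boundary map ∂_2: C_2 → C_1 maps a triangle to the signed sum of its edges. For instance
  ∂PSU = SU − PU + PS,
  ∂TUV = UV − TV + TU.
This gives a 11×3 integer matrix of rank 3; reducing to Smith normal form yields diagonal entries (1,1,1).

From H_k ≅ ker(∂_k) / im(∂_{k+1}) we obtain:

  H_0: rank C_0 − rank ∂_1 = 7 − 6 = 1, and the invariant factors of ∂_1 are all 1, so H_0 ≅ Z.
  H_1: rank ker ∂_1 − rank ∂_2 = (11 − 6) − 3 = 2, and the invariant factors of ∂_2 are all 1, so H_1 ≅ Z^2.
  H_2: rank ker ∂_2 − rank ∂_3 = (3 − 3) − 0 = 0, and there is no ∂_3, so H_2 ≅ 0.

H_0 = Z,  H_1 = Z^2,  H_2 = 0.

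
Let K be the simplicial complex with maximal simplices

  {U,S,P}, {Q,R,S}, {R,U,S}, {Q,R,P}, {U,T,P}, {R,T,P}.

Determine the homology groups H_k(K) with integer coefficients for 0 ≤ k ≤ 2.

Order the vertices as P < Q < R < S < T < U. Listing each simplex with vertices in this order, K has dimension 2 with simplices:

  0-simplices (6): P, Q, R, S, T, U
  1-simplices (12): PQ, PR, PS, PT, PU, QR, QS, RS, RT, RU, SU, TU
  2-simplices (6): PQR, PRT, PSU, PTU, QRS, RSU

so the chain groups are C_0 ≅ Z^6, C_1 ≅ Z^12, C_2 ≅ Z^6.

The boundary map ∂_1: C_1 → C_0 sends each edge [p,q] (with p < q) to q − p. For instance
  ∂QR = R − Q.
As a 6×12 matrix over Z this has rank 5, with invariant factors (1,1,1,1,1).

The boundary map ∂_2: C_2 → C_1 acts by ∂[p,q,r] = [q,r] − [p,r] + [p,q]. For instance
  ∂QRS = RS − QS + QR,
  ∂RSU = SU − RU + RS.
As a 12×6 matrix over Z this has rank 6, with invariant factors (1,1,1,1,1,1).

Reading off H_k = ker ∂_k / im ∂_{k+1}:

  H_0: rank C_0 − rank ∂_1 = 6 − 5 = 1, and the invariant factors of ∂_1 are all 1, so H_0 ≅ Z.
  H_1: rank ker ∂_1 − rank ∂_2 = (12 − 5) − 6 = 1, and the invariant factors of ∂_2 are all 1, so H_1 ≅ Z.
  H_2: rank ker ∂_2 − rank ∂_3 = (6 − 6) − 0 = 0, and there is no ∂_3, so H_2 ≅ 0.

(K is a triangulation of the cylinder S^1 x I.)

H_0 = Z,  H_1 = Z,  H_2 = 0.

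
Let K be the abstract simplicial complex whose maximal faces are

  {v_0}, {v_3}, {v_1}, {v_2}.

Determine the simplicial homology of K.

We work with the vertex ordering v_0 < v_1 < v_2 < v_3. The simplices of K, each written with vertices in increasing order, are:

  0-simplices (4): [v_0], [v_1], [v_2], [v_3]

giving chain groups C_0 ≅ Z^4.

Now H_k = ker ∂_k / im ∂_{k+1}, so:

  H_0: rank C_0 − rank ∂_1 = 4 − 0 = 4, and there is no ∂_1, so H_0 ≅ Z^4.

(K is a triangulation of a set of 4 points.)

H_0 = Z^4.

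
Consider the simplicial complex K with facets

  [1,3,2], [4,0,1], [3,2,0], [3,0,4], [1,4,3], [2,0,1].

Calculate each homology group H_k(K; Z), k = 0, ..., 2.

K has 5 vertices, 9 edges, 6 triangles.
rank ∂_0 = 0, rank ∂_1 = 4 ⇒ b_0 = 5 − 0 − 4 = 1; all invariant factors of ∂_1 are 1 so no torsion. So H_0 = Z.
rank ∂_1 = 4, rank ∂_2 = 5 ⇒ b_1 = 9 − 4 − 5 = 0; all invariant factors of ∂_2 are 1 so no torsion. So H_1 = 0.
rank ∂_2 = 5, rank ∂_3 = 0 ⇒ b_2 = 6 − 5 − 0 = 1. So H_2 = Z.

H_0 ≅ Z,  H_1 = 0,  H_2 ≅ Z.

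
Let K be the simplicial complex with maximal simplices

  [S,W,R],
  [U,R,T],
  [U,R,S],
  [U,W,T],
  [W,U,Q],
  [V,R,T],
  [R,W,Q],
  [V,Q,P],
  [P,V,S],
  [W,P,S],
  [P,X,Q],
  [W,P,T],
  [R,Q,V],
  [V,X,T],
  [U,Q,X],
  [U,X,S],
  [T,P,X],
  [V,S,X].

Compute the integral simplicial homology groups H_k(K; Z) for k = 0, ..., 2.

Take the total order P < Q < R < S < T < U < V < W < X on the vertex set. Then K (dimension 2) consists of the simplices:

  0-simplices (9): P, Q, R, S, T, U, V, W, X
  1-simplices (27): PQ, PS, PT, PV, PW, PX, QR, QU, QV, QW, QX, RS, RT, RU, RV, RW, SU, SV, SW, SX, TU, TV, TW, TX, UW, UX, VX
  2-simplices (18): PQV, PQX, PSV, PSW, PTW, PTX, QRV, QRW, QUW, QUX, RSU, RSW, RTU, RTV, SUX, SVX, TUW, TVX

giving chain groups C_0 ≅ Z^9, C_1 ≅ Z^27, C_2 ≅ Z^18.

The boundary map ∂_1: C_1 → C_0 sends each edge [p,q] (with p < q) to q − p.
The resulting 9×27 matrix has rank 8, and its Smith normal form has invariant factors (1,1,1,1,1,1,1,1).

Boundary ∂_2: C_2 → C_1 maps a triangle to the signed sum of its edges. For instance
  ∂SUX = UX − SX + SU,
  ∂RSW = SW − RW + RS.
The 27×18 boundary matrix has rank 18 and Smith normal form diag(1,1,1,1,1,1,1,1,1,1,1,1,1,1,1,1,1,2).

Computing H_k = (kernel of ∂_k) / (image of ∂_{k+1}):

  H_0: rank C_0 − rank ∂_1 = 9 − 8 = 1, and the invariant factors of ∂_1 are all 1, so H_0 ≅ Z.
  H_1: rank ker ∂_1 − rank ∂_2 = (27 − 8) − 18 = 1, and ∂_2 has invariant factor 2 > 1, so H_1 ≅ Z ⊕ Z/2.
  H_2: rank ker ∂_2 − rank ∂_3 = (18 − 18) − 0 = 0, and there is no ∂_3, so H_2 ≅ 0.

As a check, the Euler characteristic is 9 − 27 + 18 = 0, which agrees with 1 − 1 + 0 = 0.

H_0 ≅ Z,  H_1 ≅ Z ⊕ Z/2,  H_2 = 0.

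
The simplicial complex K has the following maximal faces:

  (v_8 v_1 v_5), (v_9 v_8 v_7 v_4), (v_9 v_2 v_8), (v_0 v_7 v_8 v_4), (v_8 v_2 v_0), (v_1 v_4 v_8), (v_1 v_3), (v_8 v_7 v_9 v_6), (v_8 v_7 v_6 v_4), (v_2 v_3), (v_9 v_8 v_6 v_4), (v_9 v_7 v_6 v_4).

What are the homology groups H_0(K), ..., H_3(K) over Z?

H_0 = Z,  H_1 = Z,  H_2 = 0,  H_3 = Z.

K has 10 vertices, 22 edges, 17 triangles, 6 3-simplices.
rank ∂_0 = 0, rank ∂_1 = 9 ⇒ b_0 = 10 − 0 − 9 = 1; all invariant factors of ∂_1 are 1 so no torsion. So H_0 = Z.
rank ∂_1 = 9, rank ∂_2 = 12 ⇒ b_1 = 22 − 9 − 12 = 1; all invariant factors of ∂_2 are 1 so no torsion. So H_1 = Z.
rank ∂_2 = 12, rank ∂_3 = 5 ⇒ b_2 = 17 − 12 − 5 = 0; all invariant factors of ∂_3 are 1 so no torsion. So H_2 = 0.
rank ∂_3 = 5, rank ∂_4 = 0 ⇒ b_3 = 6 − 5 − 0 = 1. So H_3 = Z.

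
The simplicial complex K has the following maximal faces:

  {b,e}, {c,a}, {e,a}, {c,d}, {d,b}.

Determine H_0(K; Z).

Fix the vertex order a < b < c < d < e and write every simplex with vertices in increasing order. Then dim K = 1 and the simplices of K are:

  0-simplices (5): a, b, c, d, e
  1-simplices (5): ac, ae, bd, be, cd

so the chain groups are C_0 ≅ Z^5, C_1 ≅ Z^5.

The boundary map ∂_1: C_1 → C_0 is given by ∂[p,q] = [q] − [p]. For instance
  ∂cd = d − c.
The resulting 5×5 matrix has rank 4, and its Smith normal form has invariant factors (1,1,1,1).

Now H_k = ker ∂_k / im ∂_{k+1}, so:

  H_0: rank C_0 − rank ∂_1 = 5 − 4 = 1, and the invariant factors of ∂_1 are all 1, so H_0 ≅ Z.

H_0 ≅ Z.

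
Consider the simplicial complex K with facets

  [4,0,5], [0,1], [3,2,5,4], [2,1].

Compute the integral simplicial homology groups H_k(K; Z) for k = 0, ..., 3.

Order the vertices as 0 < 1 < 2 < 3 < 4 < 5. Listing each simplex with vertices in this order, K has dimension 3 with simplices:

  0-simplices (6): [0], [1], [2], [3], [4], [5]
  1-simplices (10): [0,1], [0,4], [0,5], [1,2], [2,3], [2,4], [2,5], [3,4], [3,5], [4,5]
  2-simplices (5): [0,4,5], [2,3,4], [2,3,5], [2,4,5], [3,4,5]
  3-simplices (1): [2,3,4,5]

so the chain groups are C_0 ≅ Z^6, C_1 ≅ Z^10, C_2 ≅ Z^5, C_3 ≅ Z^1.

∂_1: C_1 → C_0 is given by ∂[p,q] = [q] − [p]. For instance
  ∂[2,3] = [3] − [2].
As a 6×10 matrix over Z this has rank 5, with invariant factors (1,1,1,1,1).

Boundary ∂_2: C_2 → C_1 sends each 2-simplex [p,q,r] to [q,r] − [p,r] + [p,q]. For instance
  ∂[3,4,5] = [4,5] − [3,5] + [3,4],
  ∂[2,3,5] = [3,5] − [2,5] + [2,3].
As a 10×5 matrix over Z this has rank 4, with invariant factors (1,1,1,1).

The boundary map ∂_3: C_3 → C_2 sends each 3-simplex σ to the alternating sum Σ_i (−1)^i (σ with its i-th vertex removed). For instance
  ∂[2,3,4,5] = [3,4,5] − [2,4,5] + [2,3,5] − [2,3,4].
This gives a 5×1 integer matrix of rank 1; reducing to Smith normal form yields diagonal entries (1).

Now H_k = ker ∂_k / im ∂_{k+1}, so:

  H_0: rank C_0 − rank ∂_1 = 6 − 5 = 1, and the invariant factors of ∂_1 are all 1, so H_0 = Z.
  H_1: rank ker ∂_1 − rank ∂_2 = (10 − 5) − 4 = 1, and the invariant factors of ∂_2 are all 1, so H_1 = Z.
  H_2: rank ker ∂_2 − rank ∂_3 = (5 − 4) − 1 = 0, and the invariant factors of ∂_3 are all 1, so H_2 = 0.
  H_3: rank ker ∂_3 − rank ∂_4 = (1 − 1) − 0 = 0, and there is no ∂_4, so H_3 = 0.

H_0 ≅ Z,  H_1 ≅ Z,  H_2 = 0,  H_3 = 0.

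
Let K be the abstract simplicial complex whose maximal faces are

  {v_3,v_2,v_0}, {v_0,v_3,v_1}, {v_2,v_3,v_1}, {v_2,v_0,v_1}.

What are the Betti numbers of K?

b_0 = 1, b_1 = 0, b_2 = 1.

We work with the vertex ordering v_0 < v_1 < v_2 < v_3. The simplices of K, each written with vertices in increasing order, are:

  0-simplices (4): [v_0], [v_1], [v_2], [v_3]
  1-simplices (6): [v_0,v_1], [v_0,v_2], [v_0,v_3], [v_1,v_2], [v_1,v_3], [v_2,v_3]
  2-simplices (4): [v_0,v_1,v_2], [v_0,v_1,v_3], [v_0,v_2,v_3], [v_1,v_2,v_3]

giving chain groups C_0 ≅ Z^4, C_1 ≅ Z^6, C_2 ≅ Z^4.

∂_1: C_1 → C_0 is given by ∂[p,q] = [q] − [p].
As a 4×6 matrix over Z this has rank 3, with invariant factors (1,1,1).

The boundary map ∂_2: C_2 → C_1 acts by ∂[p,q,r] = [q,r] − [p,r] + [p,q]. For instance
  ∂[v_0,v_1,v_2] = [v_1,v_2] − [v_0,v_2] + [v_0,v_1],
  ∂[v_1,v_2,v_3] = [v_2,v_3] − [v_1,v_3] + [v_1,v_2].
The 6×4 boundary matrix has rank 3 and Smith normal form diag(1,1,1).

Now H_k = ker ∂_k / im ∂_{k+1}, so:

  H_0: rank C_0 − rank ∂_1 = 4 − 3 = 1, and the invariant factors of ∂_1 are all 1, so H_0 ≅ Z.
  H_1: rank ker ∂_1 − rank ∂_2 = (6 − 3) − 3 = 0, and the invariant factors of ∂_2 are all 1, so H_1 ≅ 0.
  H_2: rank ker ∂_2 − rank ∂_3 = (4 − 3) − 0 = 1, and there is no ∂_3, so H_2 ≅ Z.

Hence the Betti numbers are b_0 = 1, b_1 = 0, b_2 = 1.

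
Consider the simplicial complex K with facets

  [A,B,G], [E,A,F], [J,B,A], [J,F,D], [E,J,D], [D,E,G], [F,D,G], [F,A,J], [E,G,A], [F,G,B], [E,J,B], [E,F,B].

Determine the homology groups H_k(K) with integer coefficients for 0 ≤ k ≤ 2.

H_0 = Z,  H_1 = Z/2,  H_2 = 0.

Fix the vertex order A < B < D < E < F < G < J and write every simplex with vertices in increasing order. Then dim K = 2 and the simplices of K are:

  0-simplices (7): A, B, D, E, F, G, J
  1-simplices (18): AB, AE, AF, AG, AJ, BE, BF, BG, BJ, DE, DF, DG, DJ, EF, EG, EJ, FG, FJ
  2-simplices (12): ABG, ABJ, AEF, AEG, AFJ, BEF, BEJ, BFG, DEG, DEJ, DFG, DFJ

so the chain groups are C_0 ≅ Z^7, C_1 ≅ Z^18, C_2 ≅ Z^12.

∂_1: C_1 → C_0 sends each edge [p,q] (with p < q) to q − p. For instance
  ∂AF = F − A.
The resulting 7×18 matrix has rank 6, and its Smith normal form has invariant factors (1,1,1,1,1,1).

∂_2: C_2 → C_1 maps a triangle to the signed sum of its edges. For instance
  ∂DEJ = EJ − DJ + DE,
  ∂DFJ = FJ − DJ + DF.
The 18×12 boundary matrix has rank 12 and Smith normal form diag(1,1,1,1,1,1,1,1,1,1,1,2).

Reading off H_k = ker ∂_k / im ∂_{k+1}:

  H_0: rank C_0 − rank ∂_1 = 7 − 6 = 1, and the invariant factors of ∂_1 are all 1, so H_0 = Z.
  H_1: rank ker ∂_1 − rank ∂_2 = (18 − 6) − 12 = 0, and ∂_2 has invariant factor 2 > 1, so H_1 = Z/2.
  H_2: rank ker ∂_2 − rank ∂_3 = (12 − 12) − 0 = 0, and there is no ∂_3, so H_2 = 0.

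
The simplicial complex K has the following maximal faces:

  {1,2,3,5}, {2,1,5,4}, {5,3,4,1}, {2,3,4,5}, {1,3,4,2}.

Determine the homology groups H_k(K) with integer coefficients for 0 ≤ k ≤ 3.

K has 5 vertices, 10 edges, 10 triangles, 5 3-simplices.
rank ∂_0 = 0, rank ∂_1 = 4 ⇒ b_0 = 5 − 0 − 4 = 1; all invariant factors of ∂_1 are 1 so no torsion. So H_0 ≅ Z.
rank ∂_1 = 4, rank ∂_2 = 6 ⇒ b_1 = 10 − 4 − 6 = 0; all invariant factors of ∂_2 are 1 so no torsion. So H_1 ≅ 0.
rank ∂_2 = 6, rank ∂_3 = 4 ⇒ b_2 = 10 − 6 − 4 = 0; all invariant factors of ∂_3 are 1 so no torsion. So H_2 ≅ 0.
rank ∂_3 = 4, rank ∂_4 = 0 ⇒ b_3 = 5 − 4 − 0 = 1. So H_3 ≅ Z.

H_0 = Z,  H_1 = 0,  H_2 = 0,  H_3 = Z.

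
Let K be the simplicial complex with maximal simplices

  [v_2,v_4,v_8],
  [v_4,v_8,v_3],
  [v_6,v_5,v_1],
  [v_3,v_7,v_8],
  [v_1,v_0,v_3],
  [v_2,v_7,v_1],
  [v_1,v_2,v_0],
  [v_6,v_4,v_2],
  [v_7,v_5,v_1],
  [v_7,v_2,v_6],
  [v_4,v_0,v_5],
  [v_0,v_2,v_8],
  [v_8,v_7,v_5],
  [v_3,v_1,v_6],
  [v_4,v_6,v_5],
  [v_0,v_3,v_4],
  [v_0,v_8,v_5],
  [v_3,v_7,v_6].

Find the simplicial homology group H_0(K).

Order the vertices as v_0 < v_1 < v_2 < v_3 < v_4 < v_5 < v_6 < v_7 < v_8. Listing each simplex with vertices in this order, K has dimension 2 with simplices:

  0-simplices (9): [v_0], [v_1], [v_2], [v_3], [v_4], [v_5], [v_6], [v_7], [v_8]
  1-simplices (27): (27 of them)
  2-simplices (18): (18 of them)

Hence C_0 ≅ Z^9, C_1 ≅ Z^27, C_2 ≅ Z^18.

∂_1: C_1 → C_0 sends each edge [p,q] (with p < q) to q − p. For instance
  ∂[v_3,v_6] = [v_6] − [v_3].
The resulting 9×27 matrix has rank 8, and its Smith normal form has invariant factors (1,1,1,1,1,1,1,1).

∂_2: C_2 → C_1 sends each 2-simplex [p,q,r] to [q,r] − [p,r] + [p,q]. For instance
  ∂[v_1,v_5,v_7] = [v_5,v_7] − [v_1,v_7] + [v_1,v_5],
  ∂[v_5,v_7,v_8] = [v_7,v_8] − [v_5,v_8] + [v_5,v_7].
The resulting 27×18 matrix has rank 18, and its Smith normal form has invariant factors (1,1,1,1,1,1,1,1,1,1,1,1,1,1,1,1,1,2).

Reading off H_k = ker ∂_k / im ∂_{k+1}:

  H_0: rank C_0 − rank ∂_1 = 9 − 8 = 1, and the invariant factors of ∂_1 are all 1, so H_0 = Z.

H_0 = Z.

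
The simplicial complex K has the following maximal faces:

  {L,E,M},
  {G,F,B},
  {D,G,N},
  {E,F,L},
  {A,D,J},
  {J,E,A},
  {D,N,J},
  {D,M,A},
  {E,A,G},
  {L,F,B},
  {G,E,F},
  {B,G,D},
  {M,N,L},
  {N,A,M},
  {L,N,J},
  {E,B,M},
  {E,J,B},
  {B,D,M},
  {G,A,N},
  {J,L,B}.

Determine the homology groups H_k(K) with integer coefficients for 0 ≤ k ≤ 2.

K has 10 vertices, 30 edges, 20 triangles.
rank ∂_0 = 0, rank ∂_1 = 9 ⇒ b_0 = 10 − 0 − 9 = 1; all invariant factors of ∂_1 are 1 so no torsion. So H_0 = Z.
rank ∂_1 = 9, rank ∂_2 = 20 ⇒ b_1 = 30 − 9 − 20 = 1; ∂_2 has invariant factor(s) [2] giving torsion. So H_1 = Z ⊕ Z/2Z.
rank ∂_2 = 20, rank ∂_3 = 0 ⇒ b_2 = 20 − 20 − 0 = 0. So H_2 = 0.

H_0 = Z,  H_1 = Z ⊕ Z/2Z,  H_2 = 0.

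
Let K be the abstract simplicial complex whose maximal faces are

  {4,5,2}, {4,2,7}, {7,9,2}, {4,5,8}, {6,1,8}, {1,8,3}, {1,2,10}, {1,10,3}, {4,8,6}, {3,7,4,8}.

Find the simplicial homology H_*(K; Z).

Fix the vertex order 1 < 2 < 3 < 4 < 5 < 6 < 7 < 8 < 9 < 10 and write every simplex with vertices in increasing order. Then dim K = 3 and the simplices of K are:

  0-simplices (10): [1], [2], [3], [4], [5], [6], [7], [8], [9], [10]
  1-simplices (22): [1,2], [1,3], [1,6], [1,8], [1,10], [2,4], [2,5], [2,7], [2,9], [2,10], [3,4], [3,7], [3,8], [3,10], [4,5], [4,6], [4,7], [4,8], [5,8], [6,8], [7,8], [7,9]
  2-simplices (13): [1,2,10], [1,3,8], [1,3,10], [1,6,8], [2,4,5], [2,4,7], [2,7,9], [3,4,7], [3,4,8], [3,7,8], [4,5,8], [4,6,8], [4,7,8]
  3-simplices (1): [3,4,7,8]

so the chain groups are C_0 ≅ Z^10, C_1 ≅ Z^22, C_2 ≅ Z^13, C_3 ≅ Z^1.

The boundary map ∂_1: C_1 → C_0 maps an edge to its endpoints' difference, ∂[p,q] = q − p. For instance
  ∂[3,7] = [7] − [3].
As a 10×22 matrix over Z this has rank 9, with invariant factors (1,1,1,1,1,1,1,1,1).

Boundary ∂_2: C_2 → C_1 maps a triangle to the signed sum of its edges. For instance
  ∂[2,4,5] = [4,5] − [2,5] + [2,4],
  ∂[1,3,8] = [3,8] − [1,8] + [1,3].
As a 22×13 matrix over Z this has rank 12, with invariant factors (1,1,1,1,1,1,1,1,1,1,1,1).

∂_3: C_3 → C_2 sends each 3-simplex σ to the alternating sum Σ_i (−1)^i (σ with its i-th vertex removed). For instance
  ∂[3,4,7,8] = [4,7,8] − [3,7,8] + [3,4,8] − [3,4,7].
The resulting 13×1 matrix has rank 1, and its Smith normal form has invariant factors (1).

From H_k ≅ ker(∂_k) / im(∂_{k+1}) we obtain:

  H_0: rank C_0 − rank ∂_1 = 10 − 9 = 1, and the invariant factors of ∂_1 are all 1, so H_0 ≅ Z.
  H_1: rank ker ∂_1 − rank ∂_2 = (22 − 9) − 12 = 1, and the invariant factors of ∂_2 are all 1, so H_1 ≅ Z.
  H_2: rank ker ∂_2 − rank ∂_3 = (13 − 12) − 1 = 0, and the invariant factors of ∂_3 are all 1, so H_2 ≅ 0.
  H_3: rank ker ∂_3 − rank ∂_4 = (1 − 1) − 0 = 0, and there is no ∂_4, so H_3 ≅ 0.

As a check, the Euler characteristic is 10 − 22 + 13 − 1 = 0, which agrees with 1 − 1 + 0 − 0 = 0.

H_0 = Z,  H_1 = Z,  H_2 = 0,  H_3 = 0.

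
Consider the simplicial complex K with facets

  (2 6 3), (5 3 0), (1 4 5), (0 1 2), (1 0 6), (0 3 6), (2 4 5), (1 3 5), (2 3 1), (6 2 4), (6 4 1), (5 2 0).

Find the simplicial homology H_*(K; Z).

H_0 ≅ Z,  H_1 ≅ Z/2,  H_2 = 0.

Take the total order 0 < 1 < 2 < 3 < 4 < 5 < 6 on the vertex set. Then K (dimension 2) consists of the simplices:

  0-simplices (7): [0], [1], [2], [3], [4], [5], [6]
  1-simplices (18): [0,1], [0,2], [0,3], [0,5], [0,6], [1,2], [1,3], [1,4], [1,5], [1,6], [2,3], [2,4], [2,5], [2,6], [3,5], [3,6], [4,5], [4,6]
  2-simplices (12): [0,1,2], [0,1,6], [0,2,5], [0,3,5], [0,3,6], [1,2,3], [1,3,5], [1,4,5], [1,4,6], [2,3,6], [2,4,5], [2,4,6]

giving chain groups C_0 ≅ Z^7, C_1 ≅ Z^18, C_2 ≅ Z^12.

Boundary ∂_1: C_1 → C_0 sends each edge [p,q] (with p < q) to q − p.
The 7×18 boundary matrix has rank 6 and Smith normal form diag(1,1,1,1,1,1).

∂_2: C_2 → C_1 maps a triangle to the signed sum of its edges. For instance
  ∂[1,4,6] = [4,6] − [1,6] + [1,4],
  ∂[0,3,6] = [3,6] − [0,6] + [0,3].
The resulting 18×12 matrix has rank 12, and its Smith normal form has invariant factors (1,1,1,1,1,1,1,1,1,1,1,2).

Now H_k = ker ∂_k / im ∂_{k+1}, so:

  H_0: rank C_0 − rank ∂_1 = 7 − 6 = 1, and the invariant factors of ∂_1 are all 1, so H_0 = Z.
  H_1: rank ker ∂_1 − rank ∂_2 = (18 − 6) − 12 = 0, and ∂_2 has invariant factor 2 > 1, so H_1 = Z/2.
  H_2: rank ker ∂_2 − rank ∂_3 = (12 − 12) − 0 = 0, and there is no ∂_3, so H_2 = 0.

(K is a triangulation of the real projective plane RP^2.)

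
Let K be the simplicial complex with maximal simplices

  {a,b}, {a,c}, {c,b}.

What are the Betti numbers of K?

b_0 = 1, b_1 = 1.

K has 3 vertices, 3 edges.
rank ∂_0 = 0, rank ∂_1 = 2 ⇒ b_0 = 3 − 0 − 2 = 1; all invariant factors of ∂_1 are 1 so no torsion. So H_0 = Z.
rank ∂_1 = 2, rank ∂_2 = 0 ⇒ b_1 = 3 − 2 − 0 = 1. So H_1 = Z.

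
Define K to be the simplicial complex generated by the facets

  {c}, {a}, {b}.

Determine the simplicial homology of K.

H_0 ≅ Z^3.

Take the total order a < b < c on the vertex set. Then K (dimension 0) consists of the simplices:

  0-simplices (3): a, b, c

so the chain groups are C_0 ≅ Z^3.

Now H_k = ker ∂_k / im ∂_{k+1}, so:

  H_0: rank C_0 − rank ∂_1 = 3 − 0 = 3, and there is no ∂_1, so H_0 = Z^3.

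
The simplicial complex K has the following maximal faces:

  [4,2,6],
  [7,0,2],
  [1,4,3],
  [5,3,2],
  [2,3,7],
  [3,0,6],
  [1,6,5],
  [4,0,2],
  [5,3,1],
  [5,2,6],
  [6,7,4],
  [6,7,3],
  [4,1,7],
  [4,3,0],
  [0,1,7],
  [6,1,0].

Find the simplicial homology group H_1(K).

H_1 ≅ Z^2.

K has 8 vertices, 24 edges, 16 triangles.
rank ∂_1 = 7, rank ∂_2 = 15 ⇒ b_1 = 24 − 7 − 15 = 2; all invariant factors of ∂_2 are 1 so no torsion. So H_1 = Z^2.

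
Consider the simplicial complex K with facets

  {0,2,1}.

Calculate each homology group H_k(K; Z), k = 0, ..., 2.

H_0 = Z,  H_1 = 0,  H_2 = 0.

K has 3 vertices, 3 edges, 1 triangle.
rank ∂_0 = 0, rank ∂_1 = 2 ⇒ b_0 = 3 − 0 − 2 = 1; all invariant factors of ∂_1 are 1 so no torsion. So H_0 ≅ Z.
rank ∂_1 = 2, rank ∂_2 = 1 ⇒ b_1 = 3 − 2 − 1 = 0; all invariant factors of ∂_2 are 1 so no torsion. So H_1 ≅ 0.
rank ∂_2 = 1, rank ∂_3 = 0 ⇒ b_2 = 1 − 1 − 0 = 0. So H_2 ≅ 0.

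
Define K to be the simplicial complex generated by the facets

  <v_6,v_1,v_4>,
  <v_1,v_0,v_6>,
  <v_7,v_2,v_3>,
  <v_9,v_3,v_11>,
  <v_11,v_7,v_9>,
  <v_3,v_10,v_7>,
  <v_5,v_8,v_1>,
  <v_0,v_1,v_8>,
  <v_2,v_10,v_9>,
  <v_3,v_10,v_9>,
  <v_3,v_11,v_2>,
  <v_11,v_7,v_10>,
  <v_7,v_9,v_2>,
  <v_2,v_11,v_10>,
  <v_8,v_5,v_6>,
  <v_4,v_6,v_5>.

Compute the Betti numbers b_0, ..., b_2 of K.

b_0 = 2, b_1 = 1, b_2 = 0.

Take the total order v_0 < v_1 < v_2 < v_3 < v_4 < v_5 < v_6 < v_7 < v_8 < v_9 < v_10 < v_11 on the vertex set. Then K (dimension 2) consists of the simplices:

  0-simplices (12): [v_0], [v_1], [v_2], [v_3], [v_4], [v_5], [v_6], [v_7], [v_8], [v_9], [v_10], [v_11]
  1-simplices (27): (27 of them)
  2-simplices (16): (16 of them)

Hence C_0 ≅ Z^12, C_1 ≅ Z^27, C_2 ≅ Z^16.

The boundary map ∂_1: C_1 → C_0 is given by ∂[p,q] = [q] − [p]. For instance
  ∂[v_2,v_7] = [v_7] − [v_2].
The resulting 12×27 matrix has rank 10, and its Smith normal form has invariant factors (1,1,1,1,1,1,1,1,1,1).

Boundary ∂_2: C_2 → C_1 acts by ∂[p,q,r] = [q,r] − [p,r] + [p,q]. For instance
  ∂[v_3,v_7,v_10] = [v_7,v_10] − [v_3,v_10] + [v_3,v_7],
  ∂[v_2,v_3,v_11] = [v_3,v_11] − [v_2,v_11] + [v_2,v_3].
This gives a 27×16 integer matrix of rank 16; reducing to Smith normal form yields diagonal entries (1,1,1,1,1,1,1,1,1,1,1,1,1,1,1,2).

From H_k ≅ ker(∂_k) / im(∂_{k+1}) we obtain:

  H_0: rank C_0 − rank ∂_1 = 12 − 10 = 2, and the invariant factors of ∂_1 are all 1, so H_0 ≅ Z^2.
  H_1: rank ker ∂_1 − rank ∂_2 = (27 − 10) − 16 = 1, and ∂_2 has invariant factor 2 > 1, so H_1 ≅ Z ⊕ Z/2.
  H_2: rank ker ∂_2 − rank ∂_3 = (16 − 16) − 0 = 0, and there is no ∂_3, so H_2 ≅ 0.

Hence the Betti numbers are b_0 = 2, b_1 = 1, b_2 = 0.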